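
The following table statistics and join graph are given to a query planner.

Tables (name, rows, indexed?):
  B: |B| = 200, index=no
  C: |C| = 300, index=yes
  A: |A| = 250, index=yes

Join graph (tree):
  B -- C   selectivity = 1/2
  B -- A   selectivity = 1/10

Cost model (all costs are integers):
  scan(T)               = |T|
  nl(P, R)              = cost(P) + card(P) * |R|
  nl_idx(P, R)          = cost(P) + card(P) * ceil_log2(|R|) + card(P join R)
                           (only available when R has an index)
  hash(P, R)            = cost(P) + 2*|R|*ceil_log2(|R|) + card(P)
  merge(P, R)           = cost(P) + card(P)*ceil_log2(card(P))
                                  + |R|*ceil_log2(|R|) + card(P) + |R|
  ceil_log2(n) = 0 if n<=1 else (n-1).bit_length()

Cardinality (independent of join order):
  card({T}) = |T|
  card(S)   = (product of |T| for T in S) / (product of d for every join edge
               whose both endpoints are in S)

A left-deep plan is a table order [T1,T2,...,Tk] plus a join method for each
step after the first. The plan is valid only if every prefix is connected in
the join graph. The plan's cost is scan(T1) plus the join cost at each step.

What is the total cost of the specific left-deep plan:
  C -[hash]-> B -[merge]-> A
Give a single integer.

486050

step 1: scan C: cost=300, card=300
step 2: join B via hash
    card(P join B) = 300*200/(2) = 30000
    cost = 300 + 2*200*8 + 300 = 3800
step 3: join A via merge
    card(P join A) = 30000*250/(10) = 750000
    cost = 3800 + 30000*15 + 250*8 + 30000 + 250 = 486050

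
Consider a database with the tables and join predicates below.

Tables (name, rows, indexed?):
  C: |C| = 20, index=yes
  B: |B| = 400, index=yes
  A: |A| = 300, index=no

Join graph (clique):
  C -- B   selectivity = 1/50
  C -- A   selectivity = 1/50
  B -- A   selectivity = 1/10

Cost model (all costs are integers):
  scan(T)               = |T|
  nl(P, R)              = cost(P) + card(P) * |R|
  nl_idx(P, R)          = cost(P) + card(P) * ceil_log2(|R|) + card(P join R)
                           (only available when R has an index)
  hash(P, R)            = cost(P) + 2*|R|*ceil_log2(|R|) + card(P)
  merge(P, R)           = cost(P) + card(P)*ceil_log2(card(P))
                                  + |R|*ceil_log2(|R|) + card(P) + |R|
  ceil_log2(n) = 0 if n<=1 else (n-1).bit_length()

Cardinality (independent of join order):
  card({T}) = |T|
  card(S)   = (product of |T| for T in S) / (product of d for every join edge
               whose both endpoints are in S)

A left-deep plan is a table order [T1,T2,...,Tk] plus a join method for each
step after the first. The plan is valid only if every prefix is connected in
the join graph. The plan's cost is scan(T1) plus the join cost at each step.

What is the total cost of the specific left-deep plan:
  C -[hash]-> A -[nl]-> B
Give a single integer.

step 1: scan C: cost=20, card=20
step 2: join A via hash
    card(P join A) = 20*300/(50) = 120
    cost = 20 + 2*300*9 + 20 = 5440
step 3: join B via nl
    card(P join B) = 120*400/(50*10) = 96
    cost = 5440 + 120*400 = 53440

53440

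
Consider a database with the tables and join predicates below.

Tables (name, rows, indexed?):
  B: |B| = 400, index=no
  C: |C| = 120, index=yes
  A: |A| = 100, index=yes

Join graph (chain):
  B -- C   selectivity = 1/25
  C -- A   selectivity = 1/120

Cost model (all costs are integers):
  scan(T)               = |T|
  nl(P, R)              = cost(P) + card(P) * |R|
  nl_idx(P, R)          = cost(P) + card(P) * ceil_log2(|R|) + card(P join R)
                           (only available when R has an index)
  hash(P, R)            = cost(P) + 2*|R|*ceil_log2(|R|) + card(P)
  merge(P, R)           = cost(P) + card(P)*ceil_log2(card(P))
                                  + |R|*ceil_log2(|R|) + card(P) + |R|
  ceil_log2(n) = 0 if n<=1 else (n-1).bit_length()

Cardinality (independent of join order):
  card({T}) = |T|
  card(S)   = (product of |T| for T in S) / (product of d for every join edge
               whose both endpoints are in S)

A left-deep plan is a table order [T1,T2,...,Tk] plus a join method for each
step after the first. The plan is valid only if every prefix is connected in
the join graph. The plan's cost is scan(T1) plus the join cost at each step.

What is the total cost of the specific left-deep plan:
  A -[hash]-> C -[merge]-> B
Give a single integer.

step 1: scan A: cost=100, card=100
step 2: join C via hash
    card(P join C) = 100*120/(120) = 100
    cost = 100 + 2*120*7 + 100 = 1880
step 3: join B via merge
    card(P join B) = 100*400/(25) = 1600
    cost = 1880 + 100*7 + 400*9 + 100 + 400 = 6680

6680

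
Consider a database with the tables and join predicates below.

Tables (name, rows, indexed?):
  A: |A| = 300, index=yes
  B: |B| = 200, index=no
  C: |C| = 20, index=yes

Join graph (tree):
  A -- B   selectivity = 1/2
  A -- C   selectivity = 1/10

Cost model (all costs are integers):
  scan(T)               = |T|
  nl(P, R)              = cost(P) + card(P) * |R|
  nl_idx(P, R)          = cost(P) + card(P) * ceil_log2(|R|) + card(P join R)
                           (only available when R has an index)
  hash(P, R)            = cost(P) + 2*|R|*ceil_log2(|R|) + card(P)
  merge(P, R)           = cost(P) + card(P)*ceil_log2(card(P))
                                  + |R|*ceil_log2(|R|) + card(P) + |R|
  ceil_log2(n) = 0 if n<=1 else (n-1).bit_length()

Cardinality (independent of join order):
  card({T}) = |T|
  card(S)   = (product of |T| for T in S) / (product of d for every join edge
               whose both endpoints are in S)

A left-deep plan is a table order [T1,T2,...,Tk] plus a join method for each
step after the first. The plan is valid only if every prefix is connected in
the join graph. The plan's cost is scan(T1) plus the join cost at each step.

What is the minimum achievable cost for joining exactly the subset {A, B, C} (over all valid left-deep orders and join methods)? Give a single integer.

Selinger DP over subsets of {A,B,C}:
  {A}: scan cost=300, card=300
  {B}: scan cost=200, card=200
  {C}: scan cost=20, card=20
  {AB}: card=30000; try (B,hash)→3800, (A,merge)→5000, (B,merge)→5100, (A,hash)→5800, (A,nl_idx)→32000, (A,nl)→60200 …(+1); best=3800 via (B,hash)
  {AC}: card=600; try (C,hash)→800, (A,nl_idx)→800, (C,nl_idx)→2400, (A,merge)→3140, (C,merge)→3420, (A,hash)→5440 …(+2); best=800 via (C,hash)
  {ABC}: card=60000; try (B,hash)→4600, (B,merge)→9200, (C,hash)→34000, (B,nl)→120800, (C,nl_idx)→213800, (C,merge)→483920 …(+1); best=4600 via (B,hash)

4600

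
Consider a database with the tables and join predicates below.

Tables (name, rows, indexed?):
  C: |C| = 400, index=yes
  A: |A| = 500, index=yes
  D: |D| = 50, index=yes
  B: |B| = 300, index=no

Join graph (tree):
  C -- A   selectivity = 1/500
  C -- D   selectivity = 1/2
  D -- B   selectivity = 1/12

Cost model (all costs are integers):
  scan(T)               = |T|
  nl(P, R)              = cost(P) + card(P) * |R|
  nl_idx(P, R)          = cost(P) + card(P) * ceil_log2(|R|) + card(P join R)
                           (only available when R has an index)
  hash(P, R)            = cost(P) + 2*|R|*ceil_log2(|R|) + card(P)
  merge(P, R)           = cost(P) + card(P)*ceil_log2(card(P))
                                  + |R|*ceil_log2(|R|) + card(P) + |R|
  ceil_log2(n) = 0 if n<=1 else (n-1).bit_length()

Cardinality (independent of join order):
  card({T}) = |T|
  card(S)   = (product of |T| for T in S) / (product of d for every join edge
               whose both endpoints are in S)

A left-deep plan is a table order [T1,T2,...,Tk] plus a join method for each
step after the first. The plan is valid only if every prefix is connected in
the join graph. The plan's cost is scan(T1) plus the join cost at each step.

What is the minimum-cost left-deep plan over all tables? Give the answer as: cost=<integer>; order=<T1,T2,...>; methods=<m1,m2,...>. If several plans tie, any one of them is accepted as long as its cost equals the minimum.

cost=20800; order=C,A,D,B; methods=nl_idx,hash,hash

Selinger DP (subsets sized 1..n):
  {C}: scan cost=400, card=400
  {A}: scan cost=500, card=500
  {D}: scan cost=50, card=50
  {B}: scan cost=300, card=300
  {AC}: card=400; try (A,nl_idx)→4400, (C,nl_idx)→5400, (C,hash)→8200, (A,merge)→9400, (C,merge)→9500, (A,hash)→9800 …(+2); best=4400 via (A,nl_idx)
  {CD}: card=10000; try (D,hash)→1400, (C,merge)→4400, (D,merge)→4750, (C,hash)→7300, (C,nl_idx)→10500, (D,nl_idx)→12800 …(+2); best=1400 via (D,hash)
  {BD}: card=1250; try (D,hash)→1200, (D,nl_idx)→3350, (B,merge)→3400, (D,merge)→3650, (B,hash)→5500, (B,nl)→15050 …(+1); best=1200 via (D,hash)
  {ACD}: card=10000; try (D,hash)→5400, (D,merge)→8750, (D,nl_idx)→16800, (A,hash)→20400, (D,nl)→24400, (A,nl_idx)→101400 …(+2); best=5400 via (D,hash)
  {BCD}: card=250000; try (C,hash)→9650, (B,hash)→16800, (C,merge)→20200, (B,merge)→154400, (C,nl_idx)→262450, (C,nl)→501200 …(+1); best=9650 via (C,hash)
  {ABCD}: card=250000; try (B,hash)→20800, (B,merge)→158400, (A,hash)→268650, (A,nl_idx)→2509650, (B,nl)→3005400, (A,merge)→4764650 …(+1); best=20800 via (B,hash)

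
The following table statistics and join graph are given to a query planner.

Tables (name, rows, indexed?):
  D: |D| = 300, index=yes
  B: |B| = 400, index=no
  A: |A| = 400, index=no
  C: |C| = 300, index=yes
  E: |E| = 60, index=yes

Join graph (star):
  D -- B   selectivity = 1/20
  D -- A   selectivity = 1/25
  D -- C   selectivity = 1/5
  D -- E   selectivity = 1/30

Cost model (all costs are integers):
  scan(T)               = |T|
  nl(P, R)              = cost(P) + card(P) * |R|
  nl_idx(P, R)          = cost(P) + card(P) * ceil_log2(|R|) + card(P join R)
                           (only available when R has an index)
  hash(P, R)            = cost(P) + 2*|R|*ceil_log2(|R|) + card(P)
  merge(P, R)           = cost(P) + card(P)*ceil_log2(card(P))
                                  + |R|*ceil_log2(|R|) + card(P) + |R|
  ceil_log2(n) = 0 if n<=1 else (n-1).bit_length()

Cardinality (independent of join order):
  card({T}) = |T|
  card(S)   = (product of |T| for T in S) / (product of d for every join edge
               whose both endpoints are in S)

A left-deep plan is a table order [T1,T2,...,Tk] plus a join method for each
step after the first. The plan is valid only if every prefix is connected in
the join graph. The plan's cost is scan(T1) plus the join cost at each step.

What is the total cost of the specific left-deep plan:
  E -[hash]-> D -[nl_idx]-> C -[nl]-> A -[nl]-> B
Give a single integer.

244846920

step 1: scan E: cost=60, card=60
step 2: join D via hash
    card(P join D) = 60*300/(30) = 600
    cost = 60 + 2*300*9 + 60 = 5520
step 3: join C via nl_idx
    card(P join C) = 600*300/(5) = 36000
    cost = 5520 + 600*9 + 36000 = 46920
step 4: join A via nl
    card(P join A) = 36000*400/(25) = 576000
    cost = 46920 + 36000*400 = 14446920
step 5: join B via nl
    card(P join B) = 576000*400/(20) = 11520000
    cost = 14446920 + 576000*400 = 244846920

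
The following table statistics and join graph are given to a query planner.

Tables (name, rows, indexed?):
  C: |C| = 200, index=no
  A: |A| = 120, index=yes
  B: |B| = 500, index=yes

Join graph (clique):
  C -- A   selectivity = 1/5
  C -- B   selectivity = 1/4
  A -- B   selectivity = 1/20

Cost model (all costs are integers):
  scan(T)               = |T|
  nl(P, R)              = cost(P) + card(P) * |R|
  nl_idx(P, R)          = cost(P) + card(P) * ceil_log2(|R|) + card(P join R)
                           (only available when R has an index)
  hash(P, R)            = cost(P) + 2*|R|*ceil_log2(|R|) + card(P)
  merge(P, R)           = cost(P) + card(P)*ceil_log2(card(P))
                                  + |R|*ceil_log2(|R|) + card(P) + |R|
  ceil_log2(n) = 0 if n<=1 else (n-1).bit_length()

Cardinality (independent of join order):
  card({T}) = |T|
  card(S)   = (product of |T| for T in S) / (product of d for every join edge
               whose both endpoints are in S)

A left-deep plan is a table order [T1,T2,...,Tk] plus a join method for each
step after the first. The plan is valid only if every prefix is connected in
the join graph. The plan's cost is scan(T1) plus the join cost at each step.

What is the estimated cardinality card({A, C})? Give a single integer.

4800

Tables in S: A(120), C(200)
Edges inside S: C-A(d=5)
numerator = 120 * 200 = 24000
denominator = 5 = 5
card(S) = 24000 / 5 = 4800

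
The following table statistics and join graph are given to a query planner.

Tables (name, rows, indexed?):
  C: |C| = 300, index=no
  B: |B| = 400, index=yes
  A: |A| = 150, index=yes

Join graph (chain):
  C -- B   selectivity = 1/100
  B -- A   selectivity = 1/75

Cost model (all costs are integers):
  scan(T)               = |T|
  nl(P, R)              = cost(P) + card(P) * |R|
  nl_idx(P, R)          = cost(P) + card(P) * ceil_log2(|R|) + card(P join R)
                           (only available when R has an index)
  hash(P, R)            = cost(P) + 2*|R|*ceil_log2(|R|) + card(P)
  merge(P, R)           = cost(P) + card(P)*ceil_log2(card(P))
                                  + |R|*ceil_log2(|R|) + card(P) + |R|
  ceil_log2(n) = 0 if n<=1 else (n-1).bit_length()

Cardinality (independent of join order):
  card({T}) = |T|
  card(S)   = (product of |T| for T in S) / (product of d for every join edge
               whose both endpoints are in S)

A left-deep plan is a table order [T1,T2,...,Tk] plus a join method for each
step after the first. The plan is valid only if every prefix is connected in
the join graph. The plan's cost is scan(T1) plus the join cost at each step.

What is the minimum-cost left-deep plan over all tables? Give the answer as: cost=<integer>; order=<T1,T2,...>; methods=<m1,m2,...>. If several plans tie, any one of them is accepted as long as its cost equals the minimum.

cost=7800; order=C,B,A; methods=nl_idx,hash

Selinger DP (subsets sized 1..n):
  {C}: scan cost=300, card=300
  {B}: scan cost=400, card=400
  {A}: scan cost=150, card=150
  {BC}: card=1200; try (B,nl_idx)→4200, (C,hash)→6200, (B,merge)→7300, (C,merge)→7400, (B,hash)→7800, (B,nl)→120300 …(+1); best=4200 via (B,nl_idx)
  {AB}: card=800; try (B,nl_idx)→2300, (A,hash)→3200, (A,nl_idx)→4400, (B,merge)→5500, (A,merge)→5750, (B,hash)→7500 …(+2); best=2300 via (B,nl_idx)
  {ABC}: card=2400; try (A,hash)→7800, (C,hash)→8500, (C,merge)→14100, (A,nl_idx)→16200, (A,merge)→19950, (A,nl)→184200 …(+1); best=7800 via (A,hash)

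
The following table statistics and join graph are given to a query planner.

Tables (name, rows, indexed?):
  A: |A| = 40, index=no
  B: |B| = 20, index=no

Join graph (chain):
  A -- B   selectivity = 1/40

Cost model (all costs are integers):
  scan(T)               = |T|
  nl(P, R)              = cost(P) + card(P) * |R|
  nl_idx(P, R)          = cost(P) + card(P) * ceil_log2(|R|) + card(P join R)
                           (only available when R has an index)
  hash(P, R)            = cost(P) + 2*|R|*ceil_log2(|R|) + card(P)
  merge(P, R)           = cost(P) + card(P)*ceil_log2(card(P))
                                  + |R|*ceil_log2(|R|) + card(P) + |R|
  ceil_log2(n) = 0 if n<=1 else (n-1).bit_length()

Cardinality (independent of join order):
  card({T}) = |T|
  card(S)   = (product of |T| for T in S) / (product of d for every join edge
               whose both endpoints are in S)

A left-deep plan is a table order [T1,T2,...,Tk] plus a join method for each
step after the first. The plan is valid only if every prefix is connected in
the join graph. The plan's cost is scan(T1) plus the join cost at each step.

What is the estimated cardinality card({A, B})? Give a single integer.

Tables in S: A(40), B(20)
Edges inside S: A-B(d=40)
numerator = 40 * 20 = 800
denominator = 40 = 40
card(S) = 800 / 40 = 20

20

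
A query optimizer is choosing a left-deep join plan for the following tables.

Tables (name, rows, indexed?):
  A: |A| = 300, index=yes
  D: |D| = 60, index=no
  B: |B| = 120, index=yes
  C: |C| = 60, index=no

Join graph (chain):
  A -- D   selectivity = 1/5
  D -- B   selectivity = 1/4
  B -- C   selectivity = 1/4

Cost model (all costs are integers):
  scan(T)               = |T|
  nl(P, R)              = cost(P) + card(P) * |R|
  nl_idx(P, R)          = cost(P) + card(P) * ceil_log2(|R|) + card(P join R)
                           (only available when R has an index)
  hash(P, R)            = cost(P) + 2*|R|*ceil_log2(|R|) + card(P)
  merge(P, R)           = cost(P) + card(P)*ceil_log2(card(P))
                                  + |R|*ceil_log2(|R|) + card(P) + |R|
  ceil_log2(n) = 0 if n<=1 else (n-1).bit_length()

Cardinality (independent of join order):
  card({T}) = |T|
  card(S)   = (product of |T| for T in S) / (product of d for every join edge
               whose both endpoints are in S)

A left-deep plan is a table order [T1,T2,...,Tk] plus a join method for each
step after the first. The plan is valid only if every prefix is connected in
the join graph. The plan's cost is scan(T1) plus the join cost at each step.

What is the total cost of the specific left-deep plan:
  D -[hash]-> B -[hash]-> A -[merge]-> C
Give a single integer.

step 1: scan D: cost=60, card=60
step 2: join B via hash
    card(P join B) = 60*120/(4) = 1800
    cost = 60 + 2*120*7 + 60 = 1800
step 3: join A via hash
    card(P join A) = 1800*300/(5) = 108000
    cost = 1800 + 2*300*9 + 1800 = 9000
step 4: join C via merge
    card(P join C) = 108000*60/(4) = 1620000
    cost = 9000 + 108000*17 + 60*6 + 108000 + 60 = 1953420

1953420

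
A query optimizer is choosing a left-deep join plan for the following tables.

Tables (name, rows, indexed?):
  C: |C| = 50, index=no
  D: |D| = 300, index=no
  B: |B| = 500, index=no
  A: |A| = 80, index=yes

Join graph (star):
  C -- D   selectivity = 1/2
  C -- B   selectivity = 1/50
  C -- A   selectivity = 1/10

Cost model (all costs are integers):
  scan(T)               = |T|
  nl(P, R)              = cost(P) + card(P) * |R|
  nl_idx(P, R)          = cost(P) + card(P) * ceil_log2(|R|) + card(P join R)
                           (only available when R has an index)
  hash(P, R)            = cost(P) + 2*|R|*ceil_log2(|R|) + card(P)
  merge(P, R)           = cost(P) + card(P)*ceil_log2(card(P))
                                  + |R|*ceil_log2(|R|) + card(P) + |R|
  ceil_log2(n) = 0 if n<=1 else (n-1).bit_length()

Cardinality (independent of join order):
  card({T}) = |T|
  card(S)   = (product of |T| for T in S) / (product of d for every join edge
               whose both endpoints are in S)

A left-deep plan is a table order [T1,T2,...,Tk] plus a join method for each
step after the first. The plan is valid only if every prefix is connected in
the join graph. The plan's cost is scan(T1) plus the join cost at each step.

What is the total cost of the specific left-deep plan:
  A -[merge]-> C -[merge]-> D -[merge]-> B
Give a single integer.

1033070

step 1: scan A: cost=80, card=80
step 2: join C via merge
    card(P join C) = 80*50/(10) = 400
    cost = 80 + 80*7 + 50*6 + 80 + 50 = 1070
step 3: join D via merge
    card(P join D) = 400*300/(2) = 60000
    cost = 1070 + 400*9 + 300*9 + 400 + 300 = 8070
step 4: join B via merge
    card(P join B) = 60000*500/(50) = 600000
    cost = 8070 + 60000*16 + 500*9 + 60000 + 500 = 1033070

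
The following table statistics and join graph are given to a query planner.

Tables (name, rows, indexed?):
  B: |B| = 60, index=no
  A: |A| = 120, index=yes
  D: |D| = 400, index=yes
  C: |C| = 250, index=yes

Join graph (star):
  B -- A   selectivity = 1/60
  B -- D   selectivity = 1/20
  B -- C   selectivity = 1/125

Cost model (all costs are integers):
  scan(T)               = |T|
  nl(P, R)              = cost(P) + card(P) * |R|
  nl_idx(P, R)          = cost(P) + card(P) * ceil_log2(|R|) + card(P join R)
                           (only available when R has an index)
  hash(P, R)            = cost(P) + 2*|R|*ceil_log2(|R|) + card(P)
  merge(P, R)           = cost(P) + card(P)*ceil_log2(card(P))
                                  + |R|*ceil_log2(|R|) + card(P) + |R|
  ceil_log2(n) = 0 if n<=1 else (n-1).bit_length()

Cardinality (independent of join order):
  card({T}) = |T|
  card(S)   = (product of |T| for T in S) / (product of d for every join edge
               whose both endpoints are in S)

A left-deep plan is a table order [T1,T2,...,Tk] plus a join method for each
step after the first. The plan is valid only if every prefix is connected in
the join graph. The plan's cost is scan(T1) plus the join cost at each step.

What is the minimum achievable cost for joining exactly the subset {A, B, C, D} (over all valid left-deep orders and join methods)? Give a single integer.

Selinger DP over subsets of {A,B,C,D}:
  {B}: scan cost=60, card=60
  {A}: scan cost=120, card=120
  {D}: scan cost=400, card=400
  {C}: scan cost=250, card=250
  {AB}: card=120; try (A,nl_idx)→600, (B,hash)→960, (A,merge)→1440, (B,merge)→1500, (A,hash)→1800, (A,nl)→7260 …(+1); best=600 via (A,nl_idx)
  {BD}: card=1200; try (B,hash)→1520, (D,nl_idx)→1800, (D,merge)→4480, (B,merge)→4820, (D,hash)→7320, (D,nl)→24060 …(+1); best=1520 via (B,hash)
  {BC}: card=120; try (C,nl_idx)→660, (B,hash)→1220, (C,merge)→2730, (B,merge)→2920, (C,hash)→4120, (C,nl)→15060 …(+1); best=660 via (C,nl_idx)
  {ABD}: card=2400; try (D,nl_idx)→4080, (A,hash)→4400, (D,merge)→5560, (D,hash)→7920, (A,nl_idx)→12320, (A,merge)→16880 …(+2); best=4080 via (D,nl_idx)
  {ABC}: card=240; try (A,nl_idx)→1740, (C,nl_idx)→1800, (A,hash)→2460, (A,merge)→2580, (C,merge)→3810, (C,hash)→4720 …(+2); best=1740 via (A,nl_idx)
  {BCD}: card=2400; try (D,nl_idx)→4140, (D,merge)→5620, (C,hash)→6720, (D,hash)→7980, (C,nl_idx)→13520, (C,merge)→18170 …(+2); best=4140 via (D,nl_idx)
  {ABCD}: card=4800; try (D,merge)→7900, (A,hash)→8220, (D,nl_idx)→8700, (D,hash)→9180, (C,hash)→10480, (A,nl_idx)→25740 …(+6); best=7900 via (D,merge)

7900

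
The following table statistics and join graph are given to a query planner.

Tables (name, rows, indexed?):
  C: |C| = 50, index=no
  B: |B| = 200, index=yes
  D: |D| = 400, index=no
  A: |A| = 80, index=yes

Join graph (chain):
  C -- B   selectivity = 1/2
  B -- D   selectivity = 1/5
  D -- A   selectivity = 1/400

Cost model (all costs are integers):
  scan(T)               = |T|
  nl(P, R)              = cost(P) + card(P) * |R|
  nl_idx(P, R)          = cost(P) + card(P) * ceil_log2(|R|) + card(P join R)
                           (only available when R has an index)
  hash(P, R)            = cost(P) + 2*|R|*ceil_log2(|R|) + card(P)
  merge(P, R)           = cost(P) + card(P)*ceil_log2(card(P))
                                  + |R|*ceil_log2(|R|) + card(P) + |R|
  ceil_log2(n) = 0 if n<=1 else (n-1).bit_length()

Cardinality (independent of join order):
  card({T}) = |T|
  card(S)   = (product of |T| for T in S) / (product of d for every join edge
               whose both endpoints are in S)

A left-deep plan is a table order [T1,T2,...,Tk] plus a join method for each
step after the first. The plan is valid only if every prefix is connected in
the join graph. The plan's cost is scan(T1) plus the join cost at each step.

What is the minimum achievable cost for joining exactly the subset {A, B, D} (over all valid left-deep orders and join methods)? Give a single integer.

4360

Selinger DP over subsets of {A,B,D}:
  {B}: scan cost=200, card=200
  {D}: scan cost=400, card=400
  {A}: scan cost=80, card=80
  {BD}: card=16000; try (B,hash)→4000, (D,merge)→6000, (B,merge)→6200, (D,hash)→7600, (B,nl_idx)→19600, (D,nl)→80200 …(+1); best=4000 via (B,hash)
  {AD}: card=80; try (A,hash)→1920, (A,nl_idx)→3280, (D,merge)→4720, (A,merge)→5040, (D,hash)→7360, (D,nl)→32080 …(+1); best=1920 via (A,hash)
  {ABD}: card=3200; try (B,merge)→4360, (B,hash)→5200, (B,nl_idx)→5760, (B,nl)→17920, (A,hash)→21120, (A,nl_idx)→119200 …(+2); best=4360 via (B,merge)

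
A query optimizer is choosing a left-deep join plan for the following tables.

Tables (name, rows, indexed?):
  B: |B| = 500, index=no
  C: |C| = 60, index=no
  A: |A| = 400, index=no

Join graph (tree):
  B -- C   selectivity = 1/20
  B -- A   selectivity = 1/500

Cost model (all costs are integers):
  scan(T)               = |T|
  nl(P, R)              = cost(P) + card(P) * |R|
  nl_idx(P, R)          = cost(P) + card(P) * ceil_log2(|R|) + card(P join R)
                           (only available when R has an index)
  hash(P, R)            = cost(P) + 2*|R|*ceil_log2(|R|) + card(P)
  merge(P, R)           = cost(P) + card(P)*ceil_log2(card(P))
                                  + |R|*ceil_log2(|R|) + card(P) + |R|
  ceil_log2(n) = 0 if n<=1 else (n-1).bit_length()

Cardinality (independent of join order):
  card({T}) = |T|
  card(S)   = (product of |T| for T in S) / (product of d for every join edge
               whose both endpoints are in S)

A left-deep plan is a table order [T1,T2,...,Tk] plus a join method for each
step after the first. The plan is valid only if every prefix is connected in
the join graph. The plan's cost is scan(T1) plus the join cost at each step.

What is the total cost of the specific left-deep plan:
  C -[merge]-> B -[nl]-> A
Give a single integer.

step 1: scan C: cost=60, card=60
step 2: join B via merge
    card(P join B) = 60*500/(20) = 1500
    cost = 60 + 60*6 + 500*9 + 60 + 500 = 5480
step 3: join A via nl
    card(P join A) = 1500*400/(500) = 1200
    cost = 5480 + 1500*400 = 605480

605480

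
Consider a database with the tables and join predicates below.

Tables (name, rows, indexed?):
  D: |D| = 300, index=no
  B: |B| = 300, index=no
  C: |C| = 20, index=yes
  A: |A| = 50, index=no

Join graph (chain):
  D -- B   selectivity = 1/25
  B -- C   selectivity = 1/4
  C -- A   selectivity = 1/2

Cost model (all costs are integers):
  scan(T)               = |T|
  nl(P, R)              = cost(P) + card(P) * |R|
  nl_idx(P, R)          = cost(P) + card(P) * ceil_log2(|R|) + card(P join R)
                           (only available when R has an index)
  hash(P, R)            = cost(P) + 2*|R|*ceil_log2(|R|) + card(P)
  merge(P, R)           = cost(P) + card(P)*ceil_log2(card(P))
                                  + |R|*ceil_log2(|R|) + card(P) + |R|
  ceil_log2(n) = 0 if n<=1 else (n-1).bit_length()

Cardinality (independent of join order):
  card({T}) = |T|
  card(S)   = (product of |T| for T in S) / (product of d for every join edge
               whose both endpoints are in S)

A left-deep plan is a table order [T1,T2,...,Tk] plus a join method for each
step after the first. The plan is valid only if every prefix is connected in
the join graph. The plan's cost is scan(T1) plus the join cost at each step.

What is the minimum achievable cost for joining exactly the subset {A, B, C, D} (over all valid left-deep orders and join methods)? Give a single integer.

26300

Selinger DP over subsets of {A,B,C,D}:
  {D}: scan cost=300, card=300
  {B}: scan cost=300, card=300
  {C}: scan cost=20, card=20
  {A}: scan cost=50, card=50
  {BD}: card=3600; try (D,hash)→6000, (B,hash)→6000, (D,merge)→6300, (B,merge)→6300, (D,nl)→90300, (B,nl)→90300; best=6000 via (D,hash)
  {BC}: card=1500; try (C,hash)→800, (B,merge)→3140, (C,nl_idx)→3300, (C,merge)→3420, (B,hash)→5440, (B,nl)→6020 …(+1); best=800 via (C,hash)
  {AC}: card=500; try (C,hash)→300, (A,merge)→490, (C,merge)→520, (A,hash)→640, (C,nl_idx)→800, (A,nl)→1020 …(+1); best=300 via (C,hash)
  {BCD}: card=18000; try (D,hash)→7700, (C,hash)→9800, (D,merge)→21800, (C,nl_idx)→42000, (C,merge)→52920, (C,nl)→78000 …(+1); best=7700 via (D,hash)
  {ABC}: card=37500; try (A,hash)→2900, (B,hash)→6200, (B,merge)→8300, (A,merge)→19150, (A,nl)→75800, (B,nl)→150300; best=2900 via (A,hash)
  {ABCD}: card=450000; try (A,hash)→26300, (D,hash)→45800, (A,merge)→296050, (D,merge)→643400, (A,nl)→907700, (D,nl)→11252900; best=26300 via (A,hash)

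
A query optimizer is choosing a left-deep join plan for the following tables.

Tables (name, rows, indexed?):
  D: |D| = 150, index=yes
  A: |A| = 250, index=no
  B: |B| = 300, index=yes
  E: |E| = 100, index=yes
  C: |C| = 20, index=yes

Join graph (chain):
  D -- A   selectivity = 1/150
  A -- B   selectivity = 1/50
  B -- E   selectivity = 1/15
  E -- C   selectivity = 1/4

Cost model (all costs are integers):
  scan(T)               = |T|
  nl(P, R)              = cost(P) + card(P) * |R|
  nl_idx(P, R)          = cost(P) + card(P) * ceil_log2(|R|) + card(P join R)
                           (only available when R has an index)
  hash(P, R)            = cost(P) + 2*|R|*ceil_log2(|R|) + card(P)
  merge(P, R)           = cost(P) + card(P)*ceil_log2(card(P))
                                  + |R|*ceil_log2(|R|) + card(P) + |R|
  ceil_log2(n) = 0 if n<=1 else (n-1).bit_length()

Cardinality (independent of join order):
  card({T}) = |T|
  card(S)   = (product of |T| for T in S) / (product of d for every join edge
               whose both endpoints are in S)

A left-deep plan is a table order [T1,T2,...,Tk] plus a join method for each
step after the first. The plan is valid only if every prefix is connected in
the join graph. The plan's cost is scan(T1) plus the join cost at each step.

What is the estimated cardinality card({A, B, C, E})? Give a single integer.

Tables in S: A(250), B(300), C(20), E(100)
Edges inside S: A-B(d=50), B-E(d=15), E-C(d=4)
numerator = 250 * 300 * 20 * 100 = 150000000
denominator = 50 * 15 * 4 = 3000
card(S) = 150000000 / 3000 = 50000

50000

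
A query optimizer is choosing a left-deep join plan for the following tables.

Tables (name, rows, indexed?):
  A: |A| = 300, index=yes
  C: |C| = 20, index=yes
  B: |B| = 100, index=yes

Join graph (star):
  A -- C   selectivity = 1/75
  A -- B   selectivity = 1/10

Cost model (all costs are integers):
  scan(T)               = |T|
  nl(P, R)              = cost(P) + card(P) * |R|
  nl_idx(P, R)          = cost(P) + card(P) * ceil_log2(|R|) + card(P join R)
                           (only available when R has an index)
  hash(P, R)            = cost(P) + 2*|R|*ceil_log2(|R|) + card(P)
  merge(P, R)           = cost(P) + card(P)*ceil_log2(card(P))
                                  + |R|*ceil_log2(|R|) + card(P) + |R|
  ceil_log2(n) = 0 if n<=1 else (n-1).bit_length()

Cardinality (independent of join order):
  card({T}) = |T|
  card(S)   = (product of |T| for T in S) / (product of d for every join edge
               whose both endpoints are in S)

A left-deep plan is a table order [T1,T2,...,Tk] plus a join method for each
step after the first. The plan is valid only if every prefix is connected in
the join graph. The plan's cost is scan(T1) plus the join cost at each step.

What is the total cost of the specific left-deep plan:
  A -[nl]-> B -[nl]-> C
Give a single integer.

step 1: scan A: cost=300, card=300
step 2: join B via nl
    card(P join B) = 300*100/(10) = 3000
    cost = 300 + 300*100 = 30300
step 3: join C via nl
    card(P join C) = 3000*20/(75) = 800
    cost = 30300 + 3000*20 = 90300

90300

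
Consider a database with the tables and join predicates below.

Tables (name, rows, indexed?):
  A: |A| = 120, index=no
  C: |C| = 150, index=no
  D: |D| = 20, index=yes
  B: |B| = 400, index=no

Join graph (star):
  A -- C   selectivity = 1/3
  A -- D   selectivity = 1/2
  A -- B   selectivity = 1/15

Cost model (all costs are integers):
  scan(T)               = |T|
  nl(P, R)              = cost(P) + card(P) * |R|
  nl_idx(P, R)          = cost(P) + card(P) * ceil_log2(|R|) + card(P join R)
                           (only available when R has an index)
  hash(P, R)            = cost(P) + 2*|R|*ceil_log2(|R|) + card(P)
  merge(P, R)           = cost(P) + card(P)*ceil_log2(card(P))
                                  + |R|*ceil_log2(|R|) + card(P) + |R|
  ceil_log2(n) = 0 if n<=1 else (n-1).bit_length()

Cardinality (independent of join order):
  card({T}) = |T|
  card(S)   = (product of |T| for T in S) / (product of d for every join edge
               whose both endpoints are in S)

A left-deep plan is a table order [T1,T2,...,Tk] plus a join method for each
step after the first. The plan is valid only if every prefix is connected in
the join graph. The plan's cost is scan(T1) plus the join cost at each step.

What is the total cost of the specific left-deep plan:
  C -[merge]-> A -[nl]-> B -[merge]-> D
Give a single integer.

5442580

step 1: scan C: cost=150, card=150
step 2: join A via merge
    card(P join A) = 150*120/(3) = 6000
    cost = 150 + 150*8 + 120*7 + 150 + 120 = 2460
step 3: join B via nl
    card(P join B) = 6000*400/(15) = 160000
    cost = 2460 + 6000*400 = 2402460
step 4: join D via merge
    card(P join D) = 160000*20/(2) = 1600000
    cost = 2402460 + 160000*18 + 20*5 + 160000 + 20 = 5442580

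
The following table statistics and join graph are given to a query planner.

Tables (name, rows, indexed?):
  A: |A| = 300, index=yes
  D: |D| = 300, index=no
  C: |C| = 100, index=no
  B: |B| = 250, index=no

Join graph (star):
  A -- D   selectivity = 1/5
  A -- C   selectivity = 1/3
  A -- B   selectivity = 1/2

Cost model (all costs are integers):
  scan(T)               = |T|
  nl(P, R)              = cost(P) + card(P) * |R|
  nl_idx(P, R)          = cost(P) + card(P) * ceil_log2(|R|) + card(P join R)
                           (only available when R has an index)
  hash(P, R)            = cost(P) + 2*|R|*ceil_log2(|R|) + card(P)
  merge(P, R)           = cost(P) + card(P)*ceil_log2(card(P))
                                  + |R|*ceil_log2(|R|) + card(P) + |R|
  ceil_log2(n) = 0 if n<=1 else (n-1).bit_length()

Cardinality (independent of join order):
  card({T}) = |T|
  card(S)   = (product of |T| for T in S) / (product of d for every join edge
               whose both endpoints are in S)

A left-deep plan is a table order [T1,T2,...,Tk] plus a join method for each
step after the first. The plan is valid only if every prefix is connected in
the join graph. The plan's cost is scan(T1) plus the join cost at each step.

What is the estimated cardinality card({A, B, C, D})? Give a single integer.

75000000

Tables in S: A(300), B(250), C(100), D(300)
Edges inside S: A-D(d=5), A-C(d=3), A-B(d=2)
numerator = 300 * 250 * 100 * 300 = 2250000000
denominator = 5 * 3 * 2 = 30
card(S) = 2250000000 / 30 = 75000000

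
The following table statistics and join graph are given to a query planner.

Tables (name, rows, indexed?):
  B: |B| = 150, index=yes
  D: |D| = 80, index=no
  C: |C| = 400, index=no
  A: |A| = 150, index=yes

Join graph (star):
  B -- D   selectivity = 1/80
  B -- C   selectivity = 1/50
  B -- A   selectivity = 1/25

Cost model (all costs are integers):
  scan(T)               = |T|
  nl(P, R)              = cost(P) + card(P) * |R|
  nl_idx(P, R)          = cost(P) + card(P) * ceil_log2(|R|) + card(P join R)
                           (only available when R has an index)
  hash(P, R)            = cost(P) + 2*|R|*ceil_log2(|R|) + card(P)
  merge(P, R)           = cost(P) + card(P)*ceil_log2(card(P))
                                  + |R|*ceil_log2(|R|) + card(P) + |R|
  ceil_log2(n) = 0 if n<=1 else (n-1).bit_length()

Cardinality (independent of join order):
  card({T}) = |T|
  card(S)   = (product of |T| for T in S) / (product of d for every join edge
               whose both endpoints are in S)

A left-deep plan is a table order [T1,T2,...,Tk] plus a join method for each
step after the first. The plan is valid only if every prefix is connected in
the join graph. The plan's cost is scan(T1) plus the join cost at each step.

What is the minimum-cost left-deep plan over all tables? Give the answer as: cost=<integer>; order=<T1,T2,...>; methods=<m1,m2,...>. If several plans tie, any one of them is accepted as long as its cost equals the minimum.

cost=9120; order=C,B,D,A; methods=hash,hash,hash

Selinger DP (subsets sized 1..n):
  {B}: scan cost=150, card=150
  {D}: scan cost=80, card=80
  {C}: scan cost=400, card=400
  {A}: scan cost=150, card=150
  {BD}: card=150; try (B,nl_idx)→870, (D,hash)→1420, (B,merge)→2070, (D,merge)→2140, (B,hash)→2560, (B,nl)→12080 …(+1); best=870 via (B,nl_idx)
  {BC}: card=1200; try (B,hash)→3200, (B,nl_idx)→4800, (C,merge)→5500, (B,merge)→5750, (C,hash)→7500, (C,nl)→60150 …(+1); best=3200 via (B,hash)
  {AB}: card=900; try (B,nl_idx)→2250, (A,nl_idx)→2250, (B,hash)→2700, (A,hash)→2700, (B,merge)→2850, (A,merge)→2850 …(+2); best=2250 via (B,nl_idx)
  {BCD}: card=1200; try (D,hash)→5520, (C,merge)→6220, (C,hash)→8220, (D,merge)→18240, (C,nl)→60870, (D,nl)→99200; best=5520 via (D,hash)
  {ABD}: card=900; try (A,nl_idx)→2970, (A,hash)→3420, (A,merge)→3570, (D,hash)→4270, (D,merge)→12790, (A,nl)→23370 …(+1); best=2970 via (A,nl_idx)
  {ABC}: card=7200; try (A,hash)→6800, (C,hash)→10350, (C,merge)→16150, (A,merge)→18950, (A,nl_idx)→20000, (A,nl)→183200 …(+1); best=6800 via (A,hash)
  {ABCD}: card=7200; try (A,hash)→9120, (C,hash)→11070, (D,hash)→15120, (C,merge)→16870, (A,merge)→21270, (A,nl_idx)→22320 …(+4); best=9120 via (A,hash)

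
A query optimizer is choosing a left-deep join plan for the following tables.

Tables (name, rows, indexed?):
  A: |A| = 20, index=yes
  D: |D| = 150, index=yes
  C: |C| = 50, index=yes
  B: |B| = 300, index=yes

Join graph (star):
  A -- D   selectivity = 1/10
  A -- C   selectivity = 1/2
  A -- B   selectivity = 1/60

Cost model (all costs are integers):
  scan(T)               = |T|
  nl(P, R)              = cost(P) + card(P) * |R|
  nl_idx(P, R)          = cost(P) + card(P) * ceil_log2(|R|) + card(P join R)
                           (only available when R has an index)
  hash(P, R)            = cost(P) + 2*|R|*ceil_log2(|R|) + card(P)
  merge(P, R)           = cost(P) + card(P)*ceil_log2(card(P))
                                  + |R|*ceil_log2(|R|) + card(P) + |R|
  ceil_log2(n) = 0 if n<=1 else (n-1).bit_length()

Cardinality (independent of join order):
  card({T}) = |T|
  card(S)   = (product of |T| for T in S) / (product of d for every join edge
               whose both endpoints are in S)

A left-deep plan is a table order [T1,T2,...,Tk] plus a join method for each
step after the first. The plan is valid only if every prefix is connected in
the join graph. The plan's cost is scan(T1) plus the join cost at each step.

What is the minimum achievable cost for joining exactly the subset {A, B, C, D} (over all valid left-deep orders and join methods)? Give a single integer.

4550

Selinger DP over subsets of {A,B,C,D}:
  {A}: scan cost=20, card=20
  {D}: scan cost=150, card=150
  {C}: scan cost=50, card=50
  {B}: scan cost=300, card=300
  {AD}: card=300; try (D,nl_idx)→480, (A,hash)→500, (A,nl_idx)→1200, (D,merge)→1490, (A,merge)→1620, (D,hash)→2440 …(+2); best=480 via (D,nl_idx)
  {AC}: card=500; try (A,hash)→300, (C,merge)→490, (A,merge)→520, (C,hash)→640, (C,nl_idx)→640, (A,nl_idx)→800 …(+2); best=300 via (A,hash)
  {AB}: card=100; try (B,nl_idx)→300, (A,hash)→800, (A,nl_idx)→1900, (B,merge)→3140, (A,merge)→3420, (B,hash)→5440 …(+2); best=300 via (B,nl_idx)
  {ACD}: card=7500; try (C,hash)→1380, (D,hash)→3200, (C,merge)→3830, (D,merge)→6650, (C,nl_idx)→9780, (D,nl_idx)→11800 …(+2); best=1380 via (C,hash)
  {ABD}: card=1500; try (D,merge)→2450, (D,nl_idx)→2600, (D,hash)→2800, (B,nl_idx)→4680, (B,hash)→6180, (B,merge)→6480 …(+2); best=2450 via (D,merge)
  {ABC}: card=2500; try (C,hash)→1000, (C,merge)→1450, (C,nl_idx)→3400, (C,nl)→5300, (B,hash)→6200, (B,nl_idx)→7300 …(+2); best=1000 via (C,hash)
  {ABCD}: card=37500; try (C,hash)→4550, (D,hash)→5900, (B,hash)→14280, (C,merge)→20800, (D,merge)→34850, (C,nl_idx)→48950 …(+6); best=4550 via (C,hash)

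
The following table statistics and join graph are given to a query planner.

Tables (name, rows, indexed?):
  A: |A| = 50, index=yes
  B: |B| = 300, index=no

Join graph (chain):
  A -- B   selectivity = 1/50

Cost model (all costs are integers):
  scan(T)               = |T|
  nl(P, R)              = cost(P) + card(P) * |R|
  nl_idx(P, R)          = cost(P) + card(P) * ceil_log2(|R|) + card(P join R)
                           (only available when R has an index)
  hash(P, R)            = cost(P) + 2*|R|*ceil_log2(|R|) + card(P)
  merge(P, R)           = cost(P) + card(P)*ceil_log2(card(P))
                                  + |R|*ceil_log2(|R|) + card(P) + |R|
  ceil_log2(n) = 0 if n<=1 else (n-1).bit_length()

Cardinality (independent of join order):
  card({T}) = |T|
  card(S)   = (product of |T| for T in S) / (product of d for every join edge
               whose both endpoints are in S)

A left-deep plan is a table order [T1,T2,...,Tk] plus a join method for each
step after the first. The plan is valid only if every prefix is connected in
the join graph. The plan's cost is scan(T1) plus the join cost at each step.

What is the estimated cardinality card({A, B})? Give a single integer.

300

Tables in S: A(50), B(300)
Edges inside S: A-B(d=50)
numerator = 50 * 300 = 15000
denominator = 50 = 50
card(S) = 15000 / 50 = 300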